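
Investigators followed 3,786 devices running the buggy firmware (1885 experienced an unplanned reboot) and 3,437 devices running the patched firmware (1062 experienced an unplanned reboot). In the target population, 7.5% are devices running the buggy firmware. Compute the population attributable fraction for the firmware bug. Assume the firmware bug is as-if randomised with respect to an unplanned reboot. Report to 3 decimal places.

PAF ≈ 0.044

p₁ = P(outcome | exposed) = 1885/3786 = 0.49789
p₀ = P(outcome | unexposed) = 1062/3437 = 0.30899
Overall risk P(Y=1) = π·p₁ + (1−π)·p₀ = 0.075×0.49789 + 0.925×0.30899 = 0.32316.
Under exogeneity, PAF = [P(Y=1) − p₀] / P(Y=1).
PAF = (0.32316 − 0.30899) / 0.32316 ≈ 0.0438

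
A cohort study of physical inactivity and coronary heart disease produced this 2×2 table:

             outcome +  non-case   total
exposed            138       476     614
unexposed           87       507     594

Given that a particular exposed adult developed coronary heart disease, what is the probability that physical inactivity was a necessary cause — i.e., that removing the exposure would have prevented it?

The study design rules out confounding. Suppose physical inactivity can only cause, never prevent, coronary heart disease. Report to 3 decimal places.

p₁ = P(outcome | exposed) = 138/614 = 0.22476
p₀ = P(outcome | unexposed) = 87/594 = 0.14646
Under exogeneity and monotonicity, PN = (p₁ − p₀) / p₁.
PN = (0.22476 − 0.14646) / 0.22476 = 0.078291 / 0.22476 ≈ 0.3483

PN ≈ 0.348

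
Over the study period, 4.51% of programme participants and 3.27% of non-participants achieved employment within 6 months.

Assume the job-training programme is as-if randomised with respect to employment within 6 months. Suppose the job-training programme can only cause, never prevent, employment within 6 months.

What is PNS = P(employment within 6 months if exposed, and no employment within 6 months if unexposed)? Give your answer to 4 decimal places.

p₁ = 0.0451, p₀ = 0.0327.
Under exogeneity and monotonicity, PNS = p₁ − p₀.
PNS = 0.0451 − 0.0327 = 0.0124

PNS ≈ 0.0124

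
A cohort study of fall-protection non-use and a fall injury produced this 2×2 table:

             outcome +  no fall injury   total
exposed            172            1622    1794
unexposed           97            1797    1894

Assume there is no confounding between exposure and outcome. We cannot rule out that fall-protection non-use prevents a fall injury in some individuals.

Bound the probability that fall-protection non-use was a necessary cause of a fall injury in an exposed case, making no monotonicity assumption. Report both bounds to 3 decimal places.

0.466 ≤ PN ≤ 1.000

p₁ = P(outcome | exposed) = 172/1794 = 0.095875
p₀ = P(outcome | unexposed) = 97/1894 = 0.051214
Under exogeneity alone the bounds on PN are max{0,(p₁−p₀)/p₁} ≤ PN ≤ min{1,(1−p₀)/p₁}.
  lower = (p₁ − p₀)/p₁ = 0.044661 / 0.095875 ≈ 0.4658
  upper = min{1, (1 − p₀)/p₁} = 0.94879 / 0.095875 ≈ 9.8961 → capped at 1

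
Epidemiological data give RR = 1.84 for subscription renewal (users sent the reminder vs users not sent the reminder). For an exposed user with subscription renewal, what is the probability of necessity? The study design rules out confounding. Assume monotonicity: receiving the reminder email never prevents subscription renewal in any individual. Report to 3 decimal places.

Under exogeneity and monotonicity, PN = (RR − 1) / RR = 1 − 1/RR.
PN = (1.84 − 1) / 1.84 = 0.84 / 1.84 ≈ 0.4565

PN ≈ 0.457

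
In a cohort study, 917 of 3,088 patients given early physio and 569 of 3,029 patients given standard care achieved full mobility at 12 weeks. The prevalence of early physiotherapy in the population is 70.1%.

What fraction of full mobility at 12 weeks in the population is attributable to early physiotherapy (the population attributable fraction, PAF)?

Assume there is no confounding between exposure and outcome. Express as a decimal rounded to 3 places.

PAF ≈ 0.289

p₁ = P(outcome | exposed) = 917/3088 = 0.29696
p₀ = P(outcome | unexposed) = 569/3029 = 0.18785
Overall risk P(Y=1) = π·p₁ + (1−π)·p₀ = 0.701×0.29696 + 0.299×0.18785 = 0.26433.
Under exogeneity, PAF = [P(Y=1) − p₀] / P(Y=1).
PAF = (0.26433 − 0.18785) / 0.26433 ≈ 0.2893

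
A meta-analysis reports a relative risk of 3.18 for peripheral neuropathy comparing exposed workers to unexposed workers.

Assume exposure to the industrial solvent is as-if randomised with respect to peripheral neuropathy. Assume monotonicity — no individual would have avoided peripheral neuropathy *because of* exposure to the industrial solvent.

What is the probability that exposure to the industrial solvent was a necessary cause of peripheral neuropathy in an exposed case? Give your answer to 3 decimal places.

PN ≈ 0.686

Under exogeneity and monotonicity, PN = (RR − 1) / RR = 1 − 1/RR.
PN = (3.18 − 1) / 3.18 = 2.18 / 3.18 ≈ 0.6855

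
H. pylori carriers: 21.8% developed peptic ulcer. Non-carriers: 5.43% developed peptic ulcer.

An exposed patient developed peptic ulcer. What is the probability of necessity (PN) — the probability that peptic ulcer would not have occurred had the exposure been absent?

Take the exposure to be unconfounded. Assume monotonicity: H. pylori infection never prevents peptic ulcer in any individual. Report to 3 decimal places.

p₁ = 0.218, p₀ = 0.0543.
Under exogeneity and monotonicity, PN = (p₁ − p₀) / p₁.
PN = (0.218 − 0.0543) / 0.218 = 0.1637 / 0.218 ≈ 0.7509

PN ≈ 0.751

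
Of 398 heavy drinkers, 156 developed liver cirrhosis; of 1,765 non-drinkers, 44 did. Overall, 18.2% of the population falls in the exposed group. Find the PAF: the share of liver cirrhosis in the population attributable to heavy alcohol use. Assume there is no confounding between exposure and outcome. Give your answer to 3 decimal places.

p₁ = P(outcome | exposed) = 156/398 = 0.39196
p₀ = P(outcome | unexposed) = 44/1765 = 0.024929
Overall risk P(Y=1) = π·p₁ + (1−π)·p₀ = 0.182×0.39196 + 0.818×0.024929 = 0.091729.
Under exogeneity, PAF = [P(Y=1) − p₀] / P(Y=1).
PAF = (0.091729 − 0.024929) / 0.091729 ≈ 0.7282

PAF ≈ 0.728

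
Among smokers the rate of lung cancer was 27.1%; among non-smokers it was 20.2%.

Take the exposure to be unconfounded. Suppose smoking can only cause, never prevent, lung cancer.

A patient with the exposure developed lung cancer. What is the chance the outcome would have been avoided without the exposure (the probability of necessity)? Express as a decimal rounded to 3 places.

PN ≈ 0.255

p₁ = 0.271, p₀ = 0.202.
Under exogeneity and monotonicity, PN = (p₁ − p₀) / p₁.
PN = (0.271 − 0.202) / 0.271 = 0.069 / 0.271 ≈ 0.2546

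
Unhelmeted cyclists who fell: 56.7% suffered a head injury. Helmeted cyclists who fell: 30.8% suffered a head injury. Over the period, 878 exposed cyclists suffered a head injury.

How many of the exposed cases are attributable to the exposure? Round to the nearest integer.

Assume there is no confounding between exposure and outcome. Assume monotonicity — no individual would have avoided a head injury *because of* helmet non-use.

about 401 cases

p₁ = 0.567, p₀ = 0.308.
PN = (p₁ − p₀)/p₁ = (0.567 − 0.308) / 0.567 ≈ 0.45679.
Attributable cases ≈ PN × (exposed cases) = 0.45679 × 878 ≈ 401.06.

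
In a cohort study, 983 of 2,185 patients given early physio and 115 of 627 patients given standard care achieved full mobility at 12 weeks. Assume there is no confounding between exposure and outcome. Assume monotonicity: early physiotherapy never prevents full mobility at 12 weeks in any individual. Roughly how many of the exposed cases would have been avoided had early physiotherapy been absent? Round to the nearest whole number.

p₁ = P(outcome | exposed) = 983/2185 = 0.44989
p₀ = P(outcome | unexposed) = 115/627 = 0.18341
PN = (p₁ − p₀)/p₁ = (0.44989 − 0.18341) / 0.44989 ≈ 0.59231.
Attributable cases ≈ PN × (exposed cases) = 0.59231 × 983 ≈ 582.24.

about 582 cases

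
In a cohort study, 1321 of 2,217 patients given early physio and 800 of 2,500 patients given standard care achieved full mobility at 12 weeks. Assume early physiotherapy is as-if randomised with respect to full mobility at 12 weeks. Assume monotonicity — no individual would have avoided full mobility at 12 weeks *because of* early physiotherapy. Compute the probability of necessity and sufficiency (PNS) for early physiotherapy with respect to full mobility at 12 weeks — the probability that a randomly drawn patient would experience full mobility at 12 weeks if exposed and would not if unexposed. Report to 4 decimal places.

PNS ≈ 0.2759

p₁ = P(outcome | exposed) = 1321/2217 = 0.59585
p₀ = P(outcome | unexposed) = 800/2500 = 0.32
Under exogeneity and monotonicity, PNS = p₁ − p₀.
PNS = 0.59585 − 0.32 = 0.27585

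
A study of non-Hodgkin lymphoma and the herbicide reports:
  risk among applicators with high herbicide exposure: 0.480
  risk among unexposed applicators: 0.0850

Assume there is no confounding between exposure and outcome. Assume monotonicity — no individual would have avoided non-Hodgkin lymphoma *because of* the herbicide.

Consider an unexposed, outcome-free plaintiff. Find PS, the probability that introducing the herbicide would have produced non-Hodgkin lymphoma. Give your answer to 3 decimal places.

PS ≈ 0.432

Let p₁ = 0.48, p₀ = 0.085.
Under exogeneity and monotonicity, PS = (p₁ − p₀) / (1 − p₀).
PS = (0.48 − 0.085) / (1 − 0.085) = 0.395 / 0.915 ≈ 0.4317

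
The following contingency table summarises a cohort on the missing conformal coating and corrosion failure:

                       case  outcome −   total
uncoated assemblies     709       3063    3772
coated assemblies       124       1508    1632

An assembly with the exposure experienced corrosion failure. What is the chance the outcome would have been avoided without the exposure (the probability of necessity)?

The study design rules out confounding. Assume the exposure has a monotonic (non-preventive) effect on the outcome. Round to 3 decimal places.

p₁ = P(outcome | exposed) = 709/3772 = 0.18796
p₀ = P(outcome | unexposed) = 124/1632 = 0.07598
Under exogeneity and monotonicity, PN = (p₁ − p₀) / p₁.
PN = (0.18796 − 0.07598) / 0.18796 = 0.11198 / 0.18796 ≈ 0.5958

PN ≈ 0.596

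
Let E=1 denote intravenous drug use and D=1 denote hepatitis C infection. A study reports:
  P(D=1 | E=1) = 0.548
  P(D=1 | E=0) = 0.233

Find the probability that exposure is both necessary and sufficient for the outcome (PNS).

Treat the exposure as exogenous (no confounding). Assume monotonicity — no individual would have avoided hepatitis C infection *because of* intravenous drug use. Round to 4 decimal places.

Let p₁ = 0.548, p₀ = 0.233.
Under exogeneity and monotonicity, PNS = p₁ − p₀.
PNS = 0.548 − 0.233 = 0.315

PNS ≈ 0.3150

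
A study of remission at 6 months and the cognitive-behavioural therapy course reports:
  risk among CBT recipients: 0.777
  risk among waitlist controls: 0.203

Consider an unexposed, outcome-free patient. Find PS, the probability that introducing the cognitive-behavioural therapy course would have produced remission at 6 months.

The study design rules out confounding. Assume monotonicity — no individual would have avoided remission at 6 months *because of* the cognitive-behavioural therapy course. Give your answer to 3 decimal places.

PS ≈ 0.720

Let p₁ = 0.777, p₀ = 0.203.
Under exogeneity and monotonicity, PS = (p₁ − p₀) / (1 − p₀).
PS = (0.777 − 0.203) / (1 − 0.203) = 0.574 / 0.797 ≈ 0.7202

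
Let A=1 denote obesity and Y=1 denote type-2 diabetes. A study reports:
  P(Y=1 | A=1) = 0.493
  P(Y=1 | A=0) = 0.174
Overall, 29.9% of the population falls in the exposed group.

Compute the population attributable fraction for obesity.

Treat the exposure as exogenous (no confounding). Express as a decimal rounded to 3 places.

PAF ≈ 0.354

Let p₁ = 0.493, p₀ = 0.174.
Overall risk P(Y=1) = π·p₁ + (1−π)·p₀ = 0.299×0.493 + 0.701×0.174 = 0.26938.
Under exogeneity, PAF = [P(Y=1) − p₀] / P(Y=1).
PAF = (0.26938 − 0.174) / 0.26938 ≈ 0.3541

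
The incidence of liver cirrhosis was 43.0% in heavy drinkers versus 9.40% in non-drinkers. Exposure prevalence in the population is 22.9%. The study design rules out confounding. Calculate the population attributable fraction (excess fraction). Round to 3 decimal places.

p₁ = 0.43, p₀ = 0.094.
Overall risk P(Y=1) = π·p₁ + (1−π)·p₀ = 0.229×0.43 + 0.771×0.094 = 0.17094.
Under exogeneity, PAF = [P(Y=1) − p₀] / P(Y=1).
PAF = (0.17094 − 0.094) / 0.17094 ≈ 0.4501

PAF ≈ 0.450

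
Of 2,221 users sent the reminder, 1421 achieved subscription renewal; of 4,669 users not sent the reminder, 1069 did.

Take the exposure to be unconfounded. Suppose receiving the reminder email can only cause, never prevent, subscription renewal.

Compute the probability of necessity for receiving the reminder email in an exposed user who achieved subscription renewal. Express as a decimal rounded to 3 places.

p₁ = P(outcome | exposed) = 1421/2221 = 0.6398
p₀ = P(outcome | unexposed) = 1069/4669 = 0.22896
Under exogeneity and monotonicity, PN = (p₁ − p₀) / p₁.
PN = (0.6398 − 0.22896) / 0.6398 = 0.41084 / 0.6398 ≈ 0.6421

PN ≈ 0.642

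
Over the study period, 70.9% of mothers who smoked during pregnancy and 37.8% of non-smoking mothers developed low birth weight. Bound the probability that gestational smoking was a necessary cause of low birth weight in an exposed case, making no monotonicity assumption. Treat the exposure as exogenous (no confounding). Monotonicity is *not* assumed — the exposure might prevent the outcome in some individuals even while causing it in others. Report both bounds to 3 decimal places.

0.467 ≤ PN ≤ 0.877

p₁ = 0.709, p₀ = 0.378.
Under exogeneity alone the bounds on PN are max{0,(p₁−p₀)/p₁} ≤ PN ≤ min{1,(1−p₀)/p₁}.
  lower = (p₁ − p₀)/p₁ = 0.331 / 0.709 ≈ 0.4669
  upper = min{1, (1 − p₀)/p₁} = 0.622 / 0.709 ≈ 0.8773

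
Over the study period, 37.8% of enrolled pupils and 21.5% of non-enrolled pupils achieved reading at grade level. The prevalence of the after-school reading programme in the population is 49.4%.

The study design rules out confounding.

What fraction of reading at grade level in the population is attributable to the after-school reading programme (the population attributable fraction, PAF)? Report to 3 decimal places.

p₁ = 0.378, p₀ = 0.215.
Overall risk P(Y=1) = π·p₁ + (1−π)·p₀ = 0.494×0.378 + 0.506×0.215 = 0.29552.
Under exogeneity, PAF = [P(Y=1) − p₀] / P(Y=1).
PAF = (0.29552 − 0.215) / 0.29552 ≈ 0.2725

PAF ≈ 0.272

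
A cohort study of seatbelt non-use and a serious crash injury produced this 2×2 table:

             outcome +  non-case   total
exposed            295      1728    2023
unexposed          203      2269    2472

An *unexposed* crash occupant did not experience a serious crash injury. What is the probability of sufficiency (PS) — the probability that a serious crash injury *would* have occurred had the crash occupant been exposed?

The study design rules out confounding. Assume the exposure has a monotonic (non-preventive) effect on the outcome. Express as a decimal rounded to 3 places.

PS ≈ 0.069

p₁ = P(outcome | exposed) = 295/2023 = 0.14582
p₀ = P(outcome | unexposed) = 203/2472 = 0.08212
Under exogeneity and monotonicity, PS = (p₁ − p₀)/(1 − p₀).
PS = (0.14582 − 0.08212) / 0.91788 ≈ 0.0694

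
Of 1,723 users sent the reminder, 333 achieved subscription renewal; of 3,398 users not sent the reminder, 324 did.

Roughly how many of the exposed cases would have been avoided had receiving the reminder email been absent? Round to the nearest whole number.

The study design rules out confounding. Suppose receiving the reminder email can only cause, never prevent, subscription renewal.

about 169 cases

p₁ = P(outcome | exposed) = 333/1723 = 0.19327
p₀ = P(outcome | unexposed) = 324/3398 = 0.09535
PN = (p₁ − p₀)/p₁ = (0.19327 − 0.09535) / 0.19327 ≈ 0.50664.
Attributable cases ≈ PN × (exposed cases) = 0.50664 × 333 ≈ 168.71.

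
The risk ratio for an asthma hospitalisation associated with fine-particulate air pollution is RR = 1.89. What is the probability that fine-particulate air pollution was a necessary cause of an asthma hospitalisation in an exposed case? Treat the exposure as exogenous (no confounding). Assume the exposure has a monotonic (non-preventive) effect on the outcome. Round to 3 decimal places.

Under exogeneity and monotonicity, PN = (RR − 1) / RR = 1 − 1/RR.
PN = (1.89 − 1) / 1.89 = 0.89 / 1.89 ≈ 0.4709

PN ≈ 0.471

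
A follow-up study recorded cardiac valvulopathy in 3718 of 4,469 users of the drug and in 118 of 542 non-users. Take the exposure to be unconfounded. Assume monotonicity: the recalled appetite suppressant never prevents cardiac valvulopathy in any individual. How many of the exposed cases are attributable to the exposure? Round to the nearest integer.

about 2745 cases

p₁ = P(outcome | exposed) = 3718/4469 = 0.83195
p₀ = P(outcome | unexposed) = 118/542 = 0.21771
PN = (p₁ − p₀)/p₁ = (0.83195 − 0.21771) / 0.83195 ≈ 0.73831.
Attributable cases ≈ PN × (exposed cases) = 0.73831 × 3718 ≈ 2745.04.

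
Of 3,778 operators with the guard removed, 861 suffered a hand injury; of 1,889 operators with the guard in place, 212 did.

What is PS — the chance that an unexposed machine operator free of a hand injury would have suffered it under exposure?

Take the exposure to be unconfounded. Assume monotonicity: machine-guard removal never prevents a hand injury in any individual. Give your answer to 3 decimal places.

PS ≈ 0.130

p₁ = P(outcome | exposed) = 861/3778 = 0.2279
p₀ = P(outcome | unexposed) = 212/1889 = 0.11223
Under exogeneity and monotonicity, PS = (p₁ − p₀) / (1 − p₀).
PS = (0.2279 − 0.11223) / (1 − 0.11223) = 0.11567 / 0.88777 ≈ 0.1303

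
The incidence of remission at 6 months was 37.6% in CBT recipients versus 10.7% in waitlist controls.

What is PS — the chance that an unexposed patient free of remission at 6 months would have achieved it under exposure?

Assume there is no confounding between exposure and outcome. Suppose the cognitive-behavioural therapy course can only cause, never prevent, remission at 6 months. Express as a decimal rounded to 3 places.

PS ≈ 0.301

p₁ = 0.376, p₀ = 0.107.
Under exogeneity and monotonicity, PS = (p₁ − p₀) / (1 − p₀).
PS = (0.376 − 0.107) / (1 − 0.107) = 0.269 / 0.893 ≈ 0.3012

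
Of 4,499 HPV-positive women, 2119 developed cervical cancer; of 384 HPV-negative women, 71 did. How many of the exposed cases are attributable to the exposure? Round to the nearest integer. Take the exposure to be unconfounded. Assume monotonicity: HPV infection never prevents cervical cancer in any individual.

p₁ = P(outcome | exposed) = 2119/4499 = 0.47099
p₀ = P(outcome | unexposed) = 71/384 = 0.1849
PN = (p₁ − p₀)/p₁ = (0.47099 − 0.1849) / 0.47099 ≈ 0.60743.
Attributable cases ≈ PN × (exposed cases) = 0.60743 × 2119 ≈ 1287.15.

about 1287 cases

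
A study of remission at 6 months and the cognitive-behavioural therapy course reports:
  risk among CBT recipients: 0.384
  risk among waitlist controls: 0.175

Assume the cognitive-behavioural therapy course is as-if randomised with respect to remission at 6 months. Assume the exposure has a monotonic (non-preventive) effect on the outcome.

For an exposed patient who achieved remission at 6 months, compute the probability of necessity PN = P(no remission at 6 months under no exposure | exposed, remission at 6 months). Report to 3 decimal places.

PN ≈ 0.544

Let p₁ = 0.384, p₀ = 0.175.
Under exogeneity and monotonicity, PN = (p₁ − p₀) / p₁.
PN = (0.384 − 0.175) / 0.384 = 0.209 / 0.384 ≈ 0.5443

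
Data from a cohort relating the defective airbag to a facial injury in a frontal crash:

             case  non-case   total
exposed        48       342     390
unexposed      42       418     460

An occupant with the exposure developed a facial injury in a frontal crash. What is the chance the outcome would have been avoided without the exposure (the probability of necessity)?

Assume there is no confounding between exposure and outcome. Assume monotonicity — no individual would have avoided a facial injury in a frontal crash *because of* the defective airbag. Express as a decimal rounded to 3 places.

PN ≈ 0.258

p₁ = P(outcome | exposed) = 48/390 = 0.12308
p₀ = P(outcome | unexposed) = 42/460 = 0.091304
Under exogeneity and monotonicity, PN = (p₁ − p₀)/p₁.
PN = (0.12308 − 0.091304) / 0.12308 ≈ 0.2582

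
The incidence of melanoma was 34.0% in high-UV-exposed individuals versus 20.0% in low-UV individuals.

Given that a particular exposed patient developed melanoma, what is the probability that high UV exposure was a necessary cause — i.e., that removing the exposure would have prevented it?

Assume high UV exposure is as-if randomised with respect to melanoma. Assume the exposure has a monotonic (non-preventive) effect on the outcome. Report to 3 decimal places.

PN ≈ 0.412

p₁ = 0.34, p₀ = 0.2.
Under exogeneity and monotonicity, PN = (p₁ − p₀) / p₁.
PN = (0.34 − 0.2) / 0.34 = 0.14 / 0.34 ≈ 0.4118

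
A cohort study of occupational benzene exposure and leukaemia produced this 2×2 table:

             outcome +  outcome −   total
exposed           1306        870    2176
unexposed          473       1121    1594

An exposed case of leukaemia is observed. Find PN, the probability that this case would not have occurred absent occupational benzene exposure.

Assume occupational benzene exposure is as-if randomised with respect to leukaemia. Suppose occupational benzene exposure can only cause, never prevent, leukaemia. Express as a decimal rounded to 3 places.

PN ≈ 0.506

p₁ = P(outcome | exposed) = 1306/2176 = 0.60018
p₀ = P(outcome | unexposed) = 473/1594 = 0.29674
Under exogeneity and monotonicity, PN = (p₁ − p₀)/p₁.
PN = (0.60018 − 0.29674) / 0.60018 ≈ 0.5056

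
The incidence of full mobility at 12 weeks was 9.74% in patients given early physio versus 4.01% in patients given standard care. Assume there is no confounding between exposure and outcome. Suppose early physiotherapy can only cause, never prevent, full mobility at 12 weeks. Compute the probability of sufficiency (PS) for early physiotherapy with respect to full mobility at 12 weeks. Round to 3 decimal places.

PS ≈ 0.060

p₁ = 0.0974, p₀ = 0.0401.
Under exogeneity and monotonicity, PS = (p₁ − p₀) / (1 − p₀).
PS = (0.0974 − 0.0401) / (1 − 0.0401) = 0.0573 / 0.9599 ≈ 0.0597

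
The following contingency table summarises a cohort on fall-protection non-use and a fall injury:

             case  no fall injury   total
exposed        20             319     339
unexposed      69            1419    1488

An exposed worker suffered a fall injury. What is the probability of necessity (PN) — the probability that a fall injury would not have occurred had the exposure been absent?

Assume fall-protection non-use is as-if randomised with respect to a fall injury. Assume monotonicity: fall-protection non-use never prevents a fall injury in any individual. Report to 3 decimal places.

p₁ = P(outcome | exposed) = 20/339 = 0.058997
p₀ = P(outcome | unexposed) = 69/1488 = 0.046371
Under exogeneity and monotonicity, PN = (p₁ − p₀) / p₁.
PN = (0.058997 − 0.046371) / 0.058997 = 0.012626 / 0.058997 ≈ 0.2140

PN ≈ 0.214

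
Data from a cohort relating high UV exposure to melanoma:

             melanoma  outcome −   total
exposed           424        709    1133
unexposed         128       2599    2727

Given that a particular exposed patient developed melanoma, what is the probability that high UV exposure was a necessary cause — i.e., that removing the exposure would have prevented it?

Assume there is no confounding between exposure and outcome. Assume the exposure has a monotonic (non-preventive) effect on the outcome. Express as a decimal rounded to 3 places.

p₁ = P(outcome | exposed) = 424/1133 = 0.37423
p₀ = P(outcome | unexposed) = 128/2727 = 0.046938
Under exogeneity and monotonicity, PN = (p₁ − p₀)/p₁.
PN = (0.37423 − 0.046938) / 0.37423 ≈ 0.8746

PN ≈ 0.875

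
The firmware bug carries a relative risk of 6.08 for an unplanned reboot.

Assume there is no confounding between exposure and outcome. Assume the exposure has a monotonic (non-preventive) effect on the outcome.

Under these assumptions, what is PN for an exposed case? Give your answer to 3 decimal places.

PN ≈ 0.836

Under exogeneity and monotonicity, PN = (RR − 1) / RR = 1 − 1/RR.
PN = (6.08 − 1) / 6.08 = 5.08 / 6.08 ≈ 0.8355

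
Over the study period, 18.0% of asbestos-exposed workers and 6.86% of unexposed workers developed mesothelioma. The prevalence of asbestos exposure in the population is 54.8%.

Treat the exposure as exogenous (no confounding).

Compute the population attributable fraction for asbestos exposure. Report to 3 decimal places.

p₁ = 0.18, p₀ = 0.0686.
Overall risk P(Y=1) = π·p₁ + (1−π)·p₀ = 0.548×0.18 + 0.452×0.0686 = 0.12965.
Under exogeneity, PAF = [P(Y=1) − p₀] / P(Y=1).
PAF = (0.12965 − 0.0686) / 0.12965 ≈ 0.4709

PAF ≈ 0.471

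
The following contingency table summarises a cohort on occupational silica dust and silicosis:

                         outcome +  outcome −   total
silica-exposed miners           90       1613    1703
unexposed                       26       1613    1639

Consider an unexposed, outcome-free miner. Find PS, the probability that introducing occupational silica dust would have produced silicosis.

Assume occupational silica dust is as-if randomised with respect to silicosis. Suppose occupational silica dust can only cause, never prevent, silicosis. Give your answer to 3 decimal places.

PS ≈ 0.038

p₁ = P(outcome | exposed) = 90/1703 = 0.052848
p₀ = P(outcome | unexposed) = 26/1639 = 0.015863
Under exogeneity and monotonicity, PS = (p₁ − p₀) / (1 − p₀).
PS = (0.052848 − 0.015863) / (1 − 0.015863) = 0.036985 / 0.98414 ≈ 0.0376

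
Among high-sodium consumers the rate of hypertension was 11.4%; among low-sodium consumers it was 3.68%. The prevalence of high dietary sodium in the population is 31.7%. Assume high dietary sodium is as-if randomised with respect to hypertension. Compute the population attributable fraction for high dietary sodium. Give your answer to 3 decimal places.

PAF ≈ 0.399

p₁ = 0.114, p₀ = 0.0368.
Overall risk P(Y=1) = π·p₁ + (1−π)·p₀ = 0.317×0.114 + 0.683×0.0368 = 0.061272.
Under exogeneity, PAF = [P(Y=1) − p₀] / P(Y=1).
PAF = (0.061272 − 0.0368) / 0.061272 ≈ 0.3994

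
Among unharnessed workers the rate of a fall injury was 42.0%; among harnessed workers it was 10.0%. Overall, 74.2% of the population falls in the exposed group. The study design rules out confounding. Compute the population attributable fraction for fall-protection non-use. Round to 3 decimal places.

PAF ≈ 0.704

p₁ = 0.42, p₀ = 0.1.
Overall risk P(Y=1) = π·p₁ + (1−π)·p₀ = 0.742×0.42 + 0.258×0.1 = 0.33744.
Under exogeneity, PAF = [P(Y=1) − p₀] / P(Y=1).
PAF = (0.33744 − 0.1) / 0.33744 ≈ 0.7037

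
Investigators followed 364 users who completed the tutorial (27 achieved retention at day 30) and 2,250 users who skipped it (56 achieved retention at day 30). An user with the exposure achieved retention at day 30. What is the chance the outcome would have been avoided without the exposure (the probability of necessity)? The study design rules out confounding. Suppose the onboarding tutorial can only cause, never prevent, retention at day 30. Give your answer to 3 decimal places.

PN ≈ 0.664

p₁ = P(outcome | exposed) = 27/364 = 0.074176
p₀ = P(outcome | unexposed) = 56/2250 = 0.024889
Under exogeneity and monotonicity, PN = (p₁ − p₀) / p₁.
PN = (0.074176 − 0.024889) / 0.074176 = 0.049287 / 0.074176 ≈ 0.6645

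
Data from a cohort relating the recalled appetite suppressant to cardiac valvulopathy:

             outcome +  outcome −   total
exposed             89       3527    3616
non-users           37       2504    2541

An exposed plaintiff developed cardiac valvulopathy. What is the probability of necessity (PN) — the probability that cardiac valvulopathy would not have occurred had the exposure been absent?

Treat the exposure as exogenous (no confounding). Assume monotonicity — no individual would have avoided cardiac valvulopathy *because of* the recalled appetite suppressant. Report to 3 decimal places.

p₁ = P(outcome | exposed) = 89/3616 = 0.024613
p₀ = P(outcome | unexposed) = 37/2541 = 0.014561
Under exogeneity and monotonicity, PN = (p₁ − p₀)/p₁.
PN = (0.024613 − 0.014561) / 0.024613 ≈ 0.4084

PN ≈ 0.408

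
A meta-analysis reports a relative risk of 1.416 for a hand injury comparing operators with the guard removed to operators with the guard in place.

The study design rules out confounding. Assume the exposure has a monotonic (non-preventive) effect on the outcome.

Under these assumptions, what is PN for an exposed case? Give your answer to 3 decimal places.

PN ≈ 0.294

Under exogeneity and monotonicity, PN = (RR − 1) / RR = 1 − 1/RR.
PN = (1.416 − 1) / 1.416 = 0.416 / 1.416 ≈ 0.2938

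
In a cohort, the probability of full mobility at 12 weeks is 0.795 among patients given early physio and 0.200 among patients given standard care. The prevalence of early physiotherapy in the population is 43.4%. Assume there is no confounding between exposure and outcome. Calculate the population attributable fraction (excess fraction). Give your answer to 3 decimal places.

PAF ≈ 0.564

Let p₁ = 0.795, p₀ = 0.2.
Overall risk P(Y=1) = π·p₁ + (1−π)·p₀ = 0.434×0.795 + 0.566×0.2 = 0.45823.
Under exogeneity, PAF = [P(Y=1) − p₀] / P(Y=1).
PAF = (0.45823 − 0.2) / 0.45823 ≈ 0.5635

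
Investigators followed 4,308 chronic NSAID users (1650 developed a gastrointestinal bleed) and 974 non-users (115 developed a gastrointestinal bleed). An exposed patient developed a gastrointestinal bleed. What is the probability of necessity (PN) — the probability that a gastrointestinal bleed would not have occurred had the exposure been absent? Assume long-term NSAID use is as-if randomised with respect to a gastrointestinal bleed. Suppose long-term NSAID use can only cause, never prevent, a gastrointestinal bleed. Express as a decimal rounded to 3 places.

PN ≈ 0.692

p₁ = P(outcome | exposed) = 1650/4308 = 0.38301
p₀ = P(outcome | unexposed) = 115/974 = 0.11807
Under exogeneity and monotonicity, PN = (p₁ − p₀) / p₁.
PN = (0.38301 − 0.11807) / 0.38301 = 0.26494 / 0.38301 ≈ 0.6917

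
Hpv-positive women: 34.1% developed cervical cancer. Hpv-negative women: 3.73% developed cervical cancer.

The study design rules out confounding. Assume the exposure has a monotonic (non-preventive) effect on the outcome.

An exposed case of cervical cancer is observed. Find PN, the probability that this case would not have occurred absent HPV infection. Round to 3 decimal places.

PN ≈ 0.891

p₁ = 0.341, p₀ = 0.0373.
Under exogeneity and monotonicity, PN = (p₁ − p₀) / p₁.
PN = (0.341 − 0.0373) / 0.341 = 0.3037 / 0.341 ≈ 0.8906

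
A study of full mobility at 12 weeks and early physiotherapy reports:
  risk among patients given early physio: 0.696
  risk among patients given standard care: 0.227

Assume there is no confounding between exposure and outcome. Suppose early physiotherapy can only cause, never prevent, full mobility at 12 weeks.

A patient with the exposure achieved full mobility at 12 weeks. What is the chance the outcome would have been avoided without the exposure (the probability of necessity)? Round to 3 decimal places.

PN ≈ 0.674

Let p₁ = 0.696, p₀ = 0.227.
Under exogeneity and monotonicity, PN = (p₁ − p₀) / p₁.
PN = (0.696 − 0.227) / 0.696 = 0.469 / 0.696 ≈ 0.6739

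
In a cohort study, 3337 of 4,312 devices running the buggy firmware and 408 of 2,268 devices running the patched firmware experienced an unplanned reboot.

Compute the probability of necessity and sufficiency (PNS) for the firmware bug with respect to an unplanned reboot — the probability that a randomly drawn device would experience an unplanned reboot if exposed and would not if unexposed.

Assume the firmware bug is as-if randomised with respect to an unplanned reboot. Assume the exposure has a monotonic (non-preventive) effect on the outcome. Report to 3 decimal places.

PNS ≈ 0.594

p₁ = P(outcome | exposed) = 3337/4312 = 0.77389
p₀ = P(outcome | unexposed) = 408/2268 = 0.17989
Under exogeneity and monotonicity, PNS = p₁ − p₀.
PNS = 0.77389 − 0.17989 = 0.59399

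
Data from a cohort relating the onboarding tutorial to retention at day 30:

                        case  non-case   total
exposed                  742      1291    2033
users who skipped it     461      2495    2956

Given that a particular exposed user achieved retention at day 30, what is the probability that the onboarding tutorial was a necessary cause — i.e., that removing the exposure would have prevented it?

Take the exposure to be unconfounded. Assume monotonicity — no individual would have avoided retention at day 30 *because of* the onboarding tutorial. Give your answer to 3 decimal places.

p₁ = P(outcome | exposed) = 742/2033 = 0.36498
p₀ = P(outcome | unexposed) = 461/2956 = 0.15595
Under exogeneity and monotonicity, PN = (p₁ − p₀) / p₁.
PN = (0.36498 − 0.15595) / 0.36498 = 0.20902 / 0.36498 ≈ 0.5727

PN ≈ 0.573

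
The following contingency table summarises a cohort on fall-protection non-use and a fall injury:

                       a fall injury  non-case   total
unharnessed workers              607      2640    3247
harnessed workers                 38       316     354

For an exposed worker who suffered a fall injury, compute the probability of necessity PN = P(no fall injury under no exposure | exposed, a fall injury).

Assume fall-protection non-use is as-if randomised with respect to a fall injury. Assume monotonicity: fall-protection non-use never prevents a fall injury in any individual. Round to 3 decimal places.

p₁ = P(outcome | exposed) = 607/3247 = 0.18694
p₀ = P(outcome | unexposed) = 38/354 = 0.10734
Under exogeneity and monotonicity, PN = (p₁ − p₀)/p₁.
PN = (0.18694 − 0.10734) / 0.18694 ≈ 0.4258

PN ≈ 0.426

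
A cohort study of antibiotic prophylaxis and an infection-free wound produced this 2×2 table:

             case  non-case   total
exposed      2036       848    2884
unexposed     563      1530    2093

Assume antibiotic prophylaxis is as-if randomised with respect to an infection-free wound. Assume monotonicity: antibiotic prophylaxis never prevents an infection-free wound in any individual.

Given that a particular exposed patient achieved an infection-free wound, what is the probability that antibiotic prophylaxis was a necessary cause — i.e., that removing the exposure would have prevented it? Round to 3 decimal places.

PN ≈ 0.619

p₁ = P(outcome | exposed) = 2036/2884 = 0.70596
p₀ = P(outcome | unexposed) = 563/2093 = 0.26899
Under exogeneity and monotonicity, PN = (p₁ − p₀) / p₁.
PN = (0.70596 − 0.26899) / 0.70596 = 0.43697 / 0.70596 ≈ 0.6190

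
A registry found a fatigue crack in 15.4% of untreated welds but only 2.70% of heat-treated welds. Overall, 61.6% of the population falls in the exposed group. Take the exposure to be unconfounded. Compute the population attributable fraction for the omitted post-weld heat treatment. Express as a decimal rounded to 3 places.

PAF ≈ 0.743

p₁ = 0.154, p₀ = 0.027.
Overall risk P(Y=1) = π·p₁ + (1−π)·p₀ = 0.616×0.154 + 0.384×0.027 = 0.10523.
Under exogeneity, PAF = [P(Y=1) − p₀] / P(Y=1).
PAF = (0.10523 − 0.027) / 0.10523 ≈ 0.7434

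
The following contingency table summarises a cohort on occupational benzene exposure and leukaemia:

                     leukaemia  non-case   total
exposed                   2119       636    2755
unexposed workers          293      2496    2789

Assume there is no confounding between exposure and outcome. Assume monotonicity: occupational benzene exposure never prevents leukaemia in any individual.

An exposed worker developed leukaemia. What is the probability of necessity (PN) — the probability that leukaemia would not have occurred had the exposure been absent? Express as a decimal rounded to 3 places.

p₁ = P(outcome | exposed) = 2119/2755 = 0.76915
p₀ = P(outcome | unexposed) = 293/2789 = 0.10506
Under exogeneity and monotonicity, PN = (p₁ − p₀) / p₁.
PN = (0.76915 − 0.10506) / 0.76915 = 0.66409 / 0.76915 ≈ 0.8634

PN ≈ 0.863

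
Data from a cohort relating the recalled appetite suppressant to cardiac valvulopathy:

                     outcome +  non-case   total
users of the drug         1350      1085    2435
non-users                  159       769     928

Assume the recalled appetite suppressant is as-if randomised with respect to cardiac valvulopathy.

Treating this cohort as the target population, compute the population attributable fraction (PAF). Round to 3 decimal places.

p₁ = P(outcome | exposed) = 1350/2435 = 0.55441
p₀ = P(outcome | unexposed) = 159/928 = 0.17134
Exposure prevalence π = 2435/3363 = 0.72406; overall risk P(Y=1) = 0.44871.
Under exogeneity, PAF = [P(Y=1) − p₀]/P(Y=1).
PAF = (0.44871 − 0.17134) / 0.44871 ≈ 0.6182

PAF ≈ 0.618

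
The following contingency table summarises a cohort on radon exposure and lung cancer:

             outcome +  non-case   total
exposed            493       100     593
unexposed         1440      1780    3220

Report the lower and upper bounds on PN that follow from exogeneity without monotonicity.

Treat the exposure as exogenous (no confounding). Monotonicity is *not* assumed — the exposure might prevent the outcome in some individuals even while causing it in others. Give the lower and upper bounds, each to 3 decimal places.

0.462 ≤ PN ≤ 0.665

p₁ = P(outcome | exposed) = 493/593 = 0.83137
p₀ = P(outcome | unexposed) = 1440/3220 = 0.4472
Under exogeneity alone the bounds on PN are max{0,(p₁−p₀)/p₁} ≤ PN ≤ min{1,(1−p₀)/p₁}.
  lower = (p₁ − p₀)/p₁ = 0.38416 / 0.83137 ≈ 0.4621
  upper = min{1, (1 − p₀)/p₁} = 0.5528 / 0.83137 ≈ 0.6649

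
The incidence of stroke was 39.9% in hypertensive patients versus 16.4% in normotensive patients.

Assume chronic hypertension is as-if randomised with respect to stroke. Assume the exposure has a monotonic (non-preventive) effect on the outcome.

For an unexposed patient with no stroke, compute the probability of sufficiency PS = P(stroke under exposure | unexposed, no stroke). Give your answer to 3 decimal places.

p₁ = 0.399, p₀ = 0.164.
Under exogeneity and monotonicity, PS = (p₁ − p₀) / (1 − p₀).
PS = (0.399 − 0.164) / (1 − 0.164) = 0.235 / 0.836 ≈ 0.2811

PS ≈ 0.281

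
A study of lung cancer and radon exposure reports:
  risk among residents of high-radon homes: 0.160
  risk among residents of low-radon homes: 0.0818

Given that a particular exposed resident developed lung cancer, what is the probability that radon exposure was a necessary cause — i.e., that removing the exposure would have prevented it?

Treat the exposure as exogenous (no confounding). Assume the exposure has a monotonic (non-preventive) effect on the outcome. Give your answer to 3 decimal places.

Let p₁ = 0.16, p₀ = 0.0818.
Under exogeneity and monotonicity, PN = (p₁ − p₀) / p₁.
PN = (0.16 − 0.0818) / 0.16 = 0.0782 / 0.16 ≈ 0.4888

PN ≈ 0.489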